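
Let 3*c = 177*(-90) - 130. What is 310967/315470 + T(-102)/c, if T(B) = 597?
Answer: 88582465/101328964 ≈ 0.87421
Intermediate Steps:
c = -16060/3 (c = (177*(-90) - 130)/3 = (-15930 - 130)/3 = (⅓)*(-16060) = -16060/3 ≈ -5353.3)
310967/315470 + T(-102)/c = 310967/315470 + 597/(-16060/3) = 310967*(1/315470) + 597*(-3/16060) = 310967/315470 - 1791/16060 = 88582465/101328964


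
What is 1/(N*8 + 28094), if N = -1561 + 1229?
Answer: 1/25438 ≈ 3.9311e-5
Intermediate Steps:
N = -332
1/(N*8 + 28094) = 1/(-332*8 + 28094) = 1/(-2656 + 28094) = 1/25438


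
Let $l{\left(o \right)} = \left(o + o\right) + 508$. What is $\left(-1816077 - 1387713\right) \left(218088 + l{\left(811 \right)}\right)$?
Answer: $-705532226220$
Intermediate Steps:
$l{\left(o \right)} = 508 + 2 o$ ($l{\left(o \right)} = 2 o + 508 = 508 + 2 o$)
$\left(-1816077 - 1387713\right) \left(218088 + l{\left(811 \right)}\right) = \left(-1816077 - 1387713\right) \left(218088 + \left(508 + 2 \cdot 811\right)\right) = - 3203790 \left(218088 + \left(508 + 1622\right)\right) = - 3203790 \left(218088 + 2130\right) = \left(-3203790\right) 220218 = -705532226220$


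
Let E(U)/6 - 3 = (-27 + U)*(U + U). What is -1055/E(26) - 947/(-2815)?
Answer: 3248243/827610 ≈ 3.9248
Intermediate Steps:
E(U) = 18 + 12*U*(-27 + U) (E(U) = 18 + 6*((-27 + U)*(U + U)) = 18 + 6*((-27 + U)*(2*U)) = 18 + 6*(2*U*(-27 + U)) = 18 + 12*U*(-27 + U))
-1055/E(26) - 947/(-2815) = -1055/(18 - 324*26 + 12*26²) - 947/(-2815) = -1055/(18 - 8424 + 12*676) - 947*(-1/2815) = -1055/(18 - 8424 + 8112) + 947/2815 = -1055/(-294) + 947/2815 = -1055*(-1/294) + 947/2815 = 1055/294 + 947/2815 = 3248243/827610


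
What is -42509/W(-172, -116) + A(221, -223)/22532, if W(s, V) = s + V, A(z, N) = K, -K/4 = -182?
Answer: 239505613/1622304 ≈ 147.63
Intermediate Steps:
K = 728 (K = -4*(-182) = 728)
A(z, N) = 728
W(s, V) = V + s
-42509/W(-172, -116) + A(221, -223)/22532 = -42509/(-116 - 172) + 728/22532 = -42509/(-288) + 728*(1/22532) = -42509*(-1/288) + 182/5633 = 42509/288 + 182/5633 = 239505613/1622304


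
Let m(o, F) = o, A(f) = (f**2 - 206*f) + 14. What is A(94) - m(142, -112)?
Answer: -10656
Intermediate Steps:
A(f) = 14 + f**2 - 206*f
A(94) - m(142, -112) = (14 + 94**2 - 206*94) - 1*142 = (14 + 8836 - 19364) - 142 = -10514 - 142 = -10656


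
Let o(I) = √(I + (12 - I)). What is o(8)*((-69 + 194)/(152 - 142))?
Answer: 25*√3 ≈ 43.301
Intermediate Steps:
o(I) = 2*√3 (o(I) = √12 = 2*√3)
o(8)*((-69 + 194)/(152 - 142)) = (2*√3)*((-69 + 194)/(152 - 142)) = (2*√3)*(125/10) = (2*√3)*(125*(⅒)) = (2*√3)*(25/2) = 25*√3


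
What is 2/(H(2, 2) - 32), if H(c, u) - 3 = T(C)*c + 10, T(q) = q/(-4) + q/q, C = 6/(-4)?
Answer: -8/65 ≈ -0.12308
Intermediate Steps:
C = -3/2 (C = 6*(-¼) = -3/2 ≈ -1.5000)
T(q) = 1 - q/4 (T(q) = q*(-¼) + 1 = -q/4 + 1 = 1 - q/4)
H(c, u) = 13 + 11*c/8 (H(c, u) = 3 + ((1 - ¼*(-3/2))*c + 10) = 3 + ((1 + 3/8)*c + 10) = 3 + (11*c/8 + 10) = 3 + (10 + 11*c/8) = 13 + 11*c/8)
2/(H(2, 2) - 32) = 2/((13 + (11/8)*2) - 32) = 2/((13 + 11/4) - 32) = 2/(63/4 - 32) = 2/(-65/4) = 2*(-4/65) = -8/65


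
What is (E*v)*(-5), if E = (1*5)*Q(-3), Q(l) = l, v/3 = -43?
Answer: -9675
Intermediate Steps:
v = -129 (v = 3*(-43) = -129)
E = -15 (E = (1*5)*(-3) = 5*(-3) = -15)
(E*v)*(-5) = -15*(-129)*(-5) = 1935*(-5) = -9675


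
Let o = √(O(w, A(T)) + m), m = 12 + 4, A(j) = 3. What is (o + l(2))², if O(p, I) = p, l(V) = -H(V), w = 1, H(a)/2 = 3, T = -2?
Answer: (6 - √17)² ≈ 3.5227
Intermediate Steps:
H(a) = 6 (H(a) = 2*3 = 6)
l(V) = -6 (l(V) = -1*6 = -6)
m = 16
o = √17 (o = √(1 + 16) = √17 ≈ 4.1231)
(o + l(2))² = (√17 - 6)² = (-6 + √17)²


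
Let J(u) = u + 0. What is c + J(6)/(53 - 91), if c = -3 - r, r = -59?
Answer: 1061/19 ≈ 55.842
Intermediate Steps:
J(u) = u
c = 56 (c = -3 - 1*(-59) = -3 + 59 = 56)
c + J(6)/(53 - 91) = 56 + 6/(53 - 91) = 56 + 6/(-38) = 56 - 1/38*6 = 56 - 3/19 = 1061/19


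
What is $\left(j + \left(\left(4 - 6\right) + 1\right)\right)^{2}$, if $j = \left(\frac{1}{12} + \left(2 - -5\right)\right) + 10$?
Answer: $\frac{37249}{144} \approx 258.67$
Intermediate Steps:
$j = \frac{205}{12}$ ($j = \left(\frac{1}{12} + \left(2 + 5\right)\right) + 10 = \left(\frac{1}{12} + 7\right) + 10 = \frac{85}{12} + 10 = \frac{205}{12} \approx 17.083$)
$\left(j + \left(\left(4 - 6\right) + 1\right)\right)^{2} = \left(\frac{205}{12} + \left(\left(4 - 6\right) + 1\right)\right)^{2} = \left(\frac{205}{12} + \left(-2 + 1\right)\right)^{2} = \left(\frac{205}{12} - 1\right)^{2} = \left(\frac{193}{12}\right)^{2} = \frac{37249}{144}$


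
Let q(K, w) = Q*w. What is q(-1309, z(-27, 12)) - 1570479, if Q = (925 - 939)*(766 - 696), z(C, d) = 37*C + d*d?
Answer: -732579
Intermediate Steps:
z(C, d) = d² + 37*C (z(C, d) = 37*C + d² = d² + 37*C)
Q = -980 (Q = -14*70 = -980)
q(K, w) = -980*w
q(-1309, z(-27, 12)) - 1570479 = -980*(12² + 37*(-27)) - 1570479 = -980*(144 - 999) - 1570479 = -980*(-855) - 1570479 = 837900 - 1570479 = -732579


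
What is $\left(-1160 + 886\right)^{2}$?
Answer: $75076$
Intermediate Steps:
$\left(-1160 + 886\right)^{2} = \left(-274\right)^{2} = 75076$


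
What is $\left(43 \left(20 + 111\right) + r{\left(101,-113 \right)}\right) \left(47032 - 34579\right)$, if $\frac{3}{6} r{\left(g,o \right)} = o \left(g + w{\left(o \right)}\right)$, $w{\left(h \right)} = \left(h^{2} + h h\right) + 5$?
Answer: $-72101761683$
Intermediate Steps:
$w{\left(h \right)} = 5 + 2 h^{2}$ ($w{\left(h \right)} = \left(h^{2} + h^{2}\right) + 5 = 2 h^{2} + 5 = 5 + 2 h^{2}$)
$r{\left(g,o \right)} = 2 o \left(5 + g + 2 o^{2}\right)$ ($r{\left(g,o \right)} = 2 o \left(g + \left(5 + 2 o^{2}\right)\right) = 2 o \left(5 + g + 2 o^{2}\right)$)
$\left(43 \left(20 + 111\right) + r{\left(101,-113 \right)}\right) \left(47032 - 34579\right) = \left(43 \left(20 + 111\right) + 2 \left(-113\right) \left(5 + 101 + 2 \left(-113\right)^{2}\right)\right) \left(47032 - 34579\right) = \left(43 \cdot 131 + 2 \left(-113\right) \left(5 + 101 + 2 \cdot 12769\right)\right) 12453 = \left(5633 + 2 \left(-113\right) \left(5 + 101 + 25538\right)\right) 12453 = \left(5633 + 2 \left(-113\right) 25644\right) 12453 = \left(5633 - 5795544\right) 12453 = \left(-5789911\right) 12453 = -72101761683$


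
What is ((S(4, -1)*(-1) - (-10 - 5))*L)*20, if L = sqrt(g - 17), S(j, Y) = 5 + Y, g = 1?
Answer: 880*I ≈ 880.0*I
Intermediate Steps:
L = 4*I (L = sqrt(1 - 17) = sqrt(-16) = 4*I ≈ 4.0*I)
((S(4, -1)*(-1) - (-10 - 5))*L)*20 = (((5 - 1)*(-1) - (-10 - 5))*(4*I))*20 = ((4*(-1) - 1*(-15))*(4*I))*20 = ((-4 + 15)*(4*I))*20 = (11*(4*I))*20 = (44*I)*20 = 880*I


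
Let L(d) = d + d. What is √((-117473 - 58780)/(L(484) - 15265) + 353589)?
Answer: 3*√9549161018/493 ≈ 594.64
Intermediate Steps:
L(d) = 2*d
√((-117473 - 58780)/(L(484) - 15265) + 353589) = √((-117473 - 58780)/(2*484 - 15265) + 353589) = √(-176253/(968 - 15265) + 353589) = √(-176253/(-14297) + 353589) = √(-176253*(-1/14297) + 353589) = √(176253/14297 + 353589) = √(5055438186/14297) = 3*√9549161018/493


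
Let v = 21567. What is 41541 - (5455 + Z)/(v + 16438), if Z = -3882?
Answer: 143524012/3455 ≈ 41541.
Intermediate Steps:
41541 - (5455 + Z)/(v + 16438) = 41541 - (5455 - 3882)/(21567 + 16438) = 41541 - 1573/38005 = 41541 - 1*143/3455 = 41541 - 143/3455 = 143524012/3455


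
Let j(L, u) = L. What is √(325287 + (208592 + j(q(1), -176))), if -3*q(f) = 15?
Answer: √533874 ≈ 730.67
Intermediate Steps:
q(f) = -5 (q(f) = -⅓*15 = -5)
√(325287 + (208592 + j(q(1), -176))) = √(325287 + (208592 - 5)) = √(325287 + 208587) = √533874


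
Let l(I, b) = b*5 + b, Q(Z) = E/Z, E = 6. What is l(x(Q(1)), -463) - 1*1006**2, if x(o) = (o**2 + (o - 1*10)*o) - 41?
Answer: -1014814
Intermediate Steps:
Q(Z) = 6/Z
x(o) = -41 + o**2 + o*(-10 + o) (x(o) = (o**2 + (o - 10)*o) - 41 = (o**2 + (-10 + o)*o) - 41 = (o**2 + o*(-10 + o)) - 41 = -41 + o**2 + o*(-10 + o))
l(I, b) = 6*b (l(I, b) = 5*b + b = 6*b)
l(x(Q(1)), -463) - 1*1006**2 = 6*(-463) - 1*1006**2 = -2778 - 1*1012036 = -2778 - 1012036 = -1014814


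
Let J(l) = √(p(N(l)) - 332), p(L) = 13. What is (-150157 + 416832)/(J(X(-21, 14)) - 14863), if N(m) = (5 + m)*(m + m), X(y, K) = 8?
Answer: -3963590525/220909088 - 266675*I*√319/220909088 ≈ -17.942 - 0.021561*I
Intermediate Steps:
N(m) = 2*m*(5 + m) (N(m) = (5 + m)*(2*m) = 2*m*(5 + m))
J(l) = I*√319 (J(l) = √(13 - 332) = √(-319) = I*√319)
(-150157 + 416832)/(J(X(-21, 14)) - 14863) = (-150157 + 416832)/(I*√319 - 14863) = 266675/(-14863 + I*√319)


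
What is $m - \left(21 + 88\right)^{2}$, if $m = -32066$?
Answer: $-43947$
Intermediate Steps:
$m - \left(21 + 88\right)^{2} = -32066 - \left(21 + 88\right)^{2} = -32066 - 109^{2} = -32066 - 11881 = -43947$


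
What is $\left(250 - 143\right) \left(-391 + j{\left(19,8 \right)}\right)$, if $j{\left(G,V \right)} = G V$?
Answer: $-25573$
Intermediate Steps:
$\left(250 - 143\right) \left(-391 + j{\left(19,8 \right)}\right) = \left(250 - 143\right) \left(-391 + 19 \cdot 8\right) = 107 \left(-391 + 152\right) = 107 \left(-239\right) = -25573$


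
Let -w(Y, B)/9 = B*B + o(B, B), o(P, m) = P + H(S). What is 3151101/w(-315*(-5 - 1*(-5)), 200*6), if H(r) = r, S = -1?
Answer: -1050367/4323597 ≈ -0.24294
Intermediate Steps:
o(P, m) = -1 + P (o(P, m) = P - 1 = -1 + P)
w(Y, B) = 9 - 9*B - 9*B² (w(Y, B) = -9*(B*B + (-1 + B)) = -9*(B² + (-1 + B)) = -9*(-1 + B + B²) = 9 - 9*B - 9*B²)
3151101/w(-315*(-5 - 1*(-5)), 200*6) = 3151101/(9 - 1800*6 - 9*(200*6)²) = 3151101/(9 - 9*1200 - 9*1200²) = 3151101/(9 - 10800 - 9*1440000) = 3151101/(9 - 10800 - 12960000) = 3151101/(-12970791) = 3151101*(-1/12970791) = -1050367/4323597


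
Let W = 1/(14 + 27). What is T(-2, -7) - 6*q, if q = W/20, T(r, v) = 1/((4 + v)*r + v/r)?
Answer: 763/7790 ≈ 0.097946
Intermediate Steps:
W = 1/41 ≈ 0.024390
T(r, v) = 1/(r*(4 + v) + v/r)
q = 1/820 (q = (1/41)/20 = (1/41)*(1/20) = 1/820 ≈ 0.0012195)
T(-2, -7) - 6*q = -2/(-7 + 4*(-2)² - 7*(-2)²) - 6*1/820 = -2/(-7 + 4*4 - 7*4) - 3/410 = -2/(-7 + 16 - 28) - 3/410 = -2/(-19) - 3/410 = -2*(-1/19) - 3/410 = 2/19 - 3/410 = 763/7790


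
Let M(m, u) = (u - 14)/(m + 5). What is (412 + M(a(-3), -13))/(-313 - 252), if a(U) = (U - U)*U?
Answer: -2033/2825 ≈ -0.71965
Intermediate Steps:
a(U) = 0 (a(U) = 0*U = 0)
M(m, u) = (-14 + u)/(5 + m)
(412 + M(a(-3), -13))/(-313 - 252) = (412 + (-14 - 13)/(5 + 0))/(-313 - 252) = (412 - 27/5)/(-565) = (412 + (1/5)*(-27))*(-1/565) = (412 - 27/5)*(-1/565) = (2033/5)*(-1/565) = -2033/2825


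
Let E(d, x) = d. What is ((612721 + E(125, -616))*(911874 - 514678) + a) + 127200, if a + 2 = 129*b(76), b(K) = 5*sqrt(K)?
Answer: 243420107014 + 1290*sqrt(19) ≈ 2.4342e+11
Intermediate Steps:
a = -2 + 1290*sqrt(19) (a = -2 + 129*(5*sqrt(76)) = -2 + 129*(5*(2*sqrt(19))) = -2 + 129*(10*sqrt(19)) = -2 + 1290*sqrt(19) ≈ 5621.0)
((612721 + E(125, -616))*(911874 - 514678) + a) + 127200 = ((612721 + 125)*(911874 - 514678) + (-2 + 1290*sqrt(19))) + 127200 = (612846*397196 + (-2 + 1290*sqrt(19))) + 127200 = (243419979816 + (-2 + 1290*sqrt(19))) + 127200 = (243419979814 + 1290*sqrt(19)) + 127200 = 243420107014 + 1290*sqrt(19)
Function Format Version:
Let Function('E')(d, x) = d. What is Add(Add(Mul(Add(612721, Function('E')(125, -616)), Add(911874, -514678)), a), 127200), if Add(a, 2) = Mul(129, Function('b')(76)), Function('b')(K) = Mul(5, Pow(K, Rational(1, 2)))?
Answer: Add(243420107014, Mul(1290, Pow(19, Rational(1, 2)))) ≈ 2.4342e+11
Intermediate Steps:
a = Add(-2, Mul(1290, Pow(19, Rational(1, 2)))) (a = Add(-2, Mul(129, Mul(5, Pow(76, Rational(1, 2))))) = Add(-2, Mul(129, Mul(5, Mul(2, Pow(19, Rational(1, 2)))))) = Add(-2, Mul(129, Mul(10, Pow(19, Rational(1, 2))))) = Add(-2, Mul(1290, Pow(19, Rational(1, 2)))) ≈ 5621.0)
Add(Add(Mul(Add(612721, Function('E')(125, -616)), Add(911874, -514678)), a), 127200) = Add(Add(Mul(Add(612721, 125), Add(911874, -514678)), Add(-2, Mul(1290, Pow(19, Rational(1, 2))))), 127200) = Add(Add(Mul(612846, 397196), Add(-2, Mul(1290, Pow(19, Rational(1, 2))))), 127200) = Add(Add(243419979816, Add(-2, Mul(1290, Pow(19, Rational(1, 2))))), 127200) = Add(Add(243419979814, Mul(1290, Pow(19, Rational(1, 2)))), 127200) = Add(243420107014, Mul(1290, Pow(19, Rational(1, 2))))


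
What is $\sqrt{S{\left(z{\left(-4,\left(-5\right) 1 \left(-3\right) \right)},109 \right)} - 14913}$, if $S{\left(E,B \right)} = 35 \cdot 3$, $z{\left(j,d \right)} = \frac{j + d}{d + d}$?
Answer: $2 i \sqrt{3702} \approx 121.69 i$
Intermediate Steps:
$z{\left(j,d \right)} = \frac{d + j}{2 d}$
$S{\left(E,B \right)} = 105$
$\sqrt{S{\left(z{\left(-4,\left(-5\right) 1 \left(-3\right) \right)},109 \right)} - 14913} = \sqrt{105 - 14913} = \sqrt{-14808} = 2 i \sqrt{3702}$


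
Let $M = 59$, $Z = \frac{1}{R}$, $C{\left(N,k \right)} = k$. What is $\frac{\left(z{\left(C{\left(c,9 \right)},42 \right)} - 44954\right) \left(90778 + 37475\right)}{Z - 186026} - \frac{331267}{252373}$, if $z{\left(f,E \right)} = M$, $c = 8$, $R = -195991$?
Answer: $\frac{31643433461205858324}{1022374849955899} \approx 30951.0$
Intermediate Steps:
$Z = - \frac{1}{195991}$ ($Z = \frac{1}{-195991} = - \frac{1}{195991} \approx -5.1023 \cdot 10^{-6}$)
$z{\left(f,E \right)} = 59$
$\frac{\left(z{\left(C{\left(c,9 \right)},42 \right)} - 44954\right) \left(90778 + 37475\right)}{Z - 186026} - \frac{331267}{252373} = \frac{\left(59 - 44954\right) \left(90778 + 37475\right)}{- \frac{1}{195991} - 186026} - \frac{331267}{252373} = \frac{\left(-44895\right) 128253}{- \frac{1}{195991} - 186026} - \frac{331267}{252373} = - \frac{5757918435}{- \frac{36459421767}{195991}} - \frac{331267}{252373} = \left(-5757918435\right) \left(- \frac{195991}{36459421767}\right) - \frac{331267}{252373} = \frac{125388910221565}{4051046863} - \frac{331267}{252373} = \frac{31643433461205858324}{1022374849955899}$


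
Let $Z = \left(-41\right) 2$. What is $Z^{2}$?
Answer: $6724$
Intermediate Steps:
$Z = -82$
$Z^{2} = \left(-82\right)^{2} = 6724$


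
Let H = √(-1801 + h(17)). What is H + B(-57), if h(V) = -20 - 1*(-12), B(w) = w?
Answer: -57 + 3*I*√201 ≈ -57.0 + 42.532*I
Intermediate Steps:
h(V) = -8 (h(V) = -20 + 12 = -8)
H = 3*I*√201 (H = √(-1801 - 8) = √(-1809) = 3*I*√201 ≈ 42.532*I)
H + B(-57) = 3*I*√201 - 57 = -57 + 3*I*√201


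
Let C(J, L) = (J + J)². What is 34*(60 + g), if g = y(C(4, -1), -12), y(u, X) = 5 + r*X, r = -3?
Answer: 3434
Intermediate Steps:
C(J, L) = 4*J² (C(J, L) = (2*J)² = 4*J²)
y(u, X) = 5 - 3*X
g = 41 (g = 5 - 3*(-12) = 5 + 36 = 41)
34*(60 + g) = 34*(60 + 41) = 34*101 = 3434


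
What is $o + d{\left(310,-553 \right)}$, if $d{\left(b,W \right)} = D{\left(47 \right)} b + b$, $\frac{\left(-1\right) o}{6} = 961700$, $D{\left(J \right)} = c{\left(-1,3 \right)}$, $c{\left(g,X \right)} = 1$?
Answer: $-5769580$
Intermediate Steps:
$D{\left(J \right)} = 1$
$o = -5770200$ ($o = \left(-6\right) 961700 = -5770200$)
$d{\left(b,W \right)} = 2 b$ ($d{\left(b,W \right)} = 1 b + b = b + b = 2 b$)
$o + d{\left(310,-553 \right)} = -5770200 + 2 \cdot 310 = -5770200 + 620 = -5769580$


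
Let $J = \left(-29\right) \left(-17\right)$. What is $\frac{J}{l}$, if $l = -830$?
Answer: $- \frac{493}{830} \approx -0.59398$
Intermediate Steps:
$J = 493$
$\frac{J}{l} = \frac{493}{-830} = 493 \left(- \frac{1}{830}\right) = - \frac{493}{830}$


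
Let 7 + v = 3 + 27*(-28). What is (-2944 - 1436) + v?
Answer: -5140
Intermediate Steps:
v = -760 (v = -7 + (3 + 27*(-28)) = -7 + (3 - 756) = -7 - 753 = -760)
(-2944 - 1436) + v = (-2944 - 1436) - 760 = -4380 - 760 = -5140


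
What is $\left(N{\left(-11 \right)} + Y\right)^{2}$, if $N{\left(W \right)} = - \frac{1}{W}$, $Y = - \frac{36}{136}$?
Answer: $\frac{4225}{139876} \approx 0.030205$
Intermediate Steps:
$Y = - \frac{9}{34}$ ($Y = \left(-36\right) \frac{1}{136} = - \frac{9}{34} \approx -0.26471$)
$\left(N{\left(-11 \right)} + Y\right)^{2} = \left(- \frac{1}{-11} - \frac{9}{34}\right)^{2} = \left(\left(-1\right) \left(- \frac{1}{11}\right) - \frac{9}{34}\right)^{2} = \left(\frac{1}{11} - \frac{9}{34}\right)^{2} = \left(- \frac{65}{374}\right)^{2} = \frac{4225}{139876}$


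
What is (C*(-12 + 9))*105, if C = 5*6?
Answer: -9450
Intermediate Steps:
C = 30
(C*(-12 + 9))*105 = (30*(-12 + 9))*105 = (30*(-3))*105 = -90*105 = -9450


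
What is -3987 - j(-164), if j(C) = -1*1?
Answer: -3986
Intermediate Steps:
j(C) = -1
-3987 - j(-164) = -3987 - 1*(-1) = -3987 + 1 = -3986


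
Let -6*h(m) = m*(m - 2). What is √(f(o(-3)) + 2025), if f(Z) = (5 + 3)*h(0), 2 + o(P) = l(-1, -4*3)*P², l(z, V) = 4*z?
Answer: 45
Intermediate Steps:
o(P) = -2 - 4*P² (o(P) = -2 + (4*(-1))*P² = -2 - 4*P²)
h(m) = -m*(-2 + m)/6 (h(m) = -m*(m - 2)/6 = -m*(-2 + m)/6)
f(Z) = 0 (f(Z) = (5 + 3)*((⅙)*0*(2 - 1*0)) = 8*((⅙)*0*(2 + 0)) = 8*((⅙)*0*2) = 8*0 = 0)
√(f(o(-3)) + 2025) = √(0 + 2025) = √2025 = 45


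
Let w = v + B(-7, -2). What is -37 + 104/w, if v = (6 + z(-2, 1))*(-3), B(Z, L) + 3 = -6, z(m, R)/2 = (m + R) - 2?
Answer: -437/9 ≈ -48.556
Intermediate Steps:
z(m, R) = -4 + 2*R + 2*m (z(m, R) = 2*((m + R) - 2) = 2*((R + m) - 2) = 2*(-2 + R + m) = -4 + 2*R + 2*m)
B(Z, L) = -9 (B(Z, L) = -3 - 6 = -9)
v = 0 (v = (6 + (-4 + 2*1 + 2*(-2)))*(-3) = (6 + (-4 + 2 - 4))*(-3) = (6 - 6)*(-3) = 0*(-3) = 0)
w = -9 (w = 0 - 9 = -9)
-37 + 104/w = -37 + 104/(-9) = -37 + 104*(-⅑) = -37 - 104/9 = -437/9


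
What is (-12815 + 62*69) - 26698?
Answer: -35235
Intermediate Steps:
(-12815 + 62*69) - 26698 = (-12815 + 4278) - 26698 = -8537 - 26698 = -35235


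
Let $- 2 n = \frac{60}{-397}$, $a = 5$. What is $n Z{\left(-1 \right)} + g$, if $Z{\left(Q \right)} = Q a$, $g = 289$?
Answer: $\frac{114583}{397} \approx 288.62$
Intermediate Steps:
$n = \frac{30}{397}$ ($n = - \frac{60 \frac{1}{-397}}{2} = - \frac{60 \left(- \frac{1}{397}\right)}{2} = \left(- \frac{1}{2}\right) \left(- \frac{60}{397}\right) = \frac{30}{397} \approx 0.075567$)
$Z{\left(Q \right)} = 5 Q$ ($Z{\left(Q \right)} = Q 5 = 5 Q$)
$n Z{\left(-1 \right)} + g = \frac{30 \cdot 5 \left(-1\right)}{397} + 289 = \frac{30}{397} \left(-5\right) + 289 = - \frac{150}{397} + 289 = \frac{114583}{397}$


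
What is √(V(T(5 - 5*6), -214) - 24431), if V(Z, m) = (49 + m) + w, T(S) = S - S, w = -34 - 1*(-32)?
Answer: 7*I*√502 ≈ 156.84*I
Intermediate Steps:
w = -2 (w = -34 + 32 = -2)
T(S) = 0
V(Z, m) = 47 + m (V(Z, m) = (49 + m) - 2 = 47 + m)
√(V(T(5 - 5*6), -214) - 24431) = √((47 - 214) - 24431) = √(-167 - 24431) = √(-24598) = 7*I*√502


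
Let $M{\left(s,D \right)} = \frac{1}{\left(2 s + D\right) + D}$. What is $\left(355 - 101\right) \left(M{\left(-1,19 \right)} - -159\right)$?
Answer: $\frac{727075}{18} \approx 40393.0$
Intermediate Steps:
$M{\left(s,D \right)} = \frac{1}{2 D + 2 s}$ ($M{\left(s,D \right)} = \frac{1}{\left(D + 2 s\right) + D} = \frac{1}{2 D + 2 s}$)
$\left(355 - 101\right) \left(M{\left(-1,19 \right)} - -159\right) = \left(355 - 101\right) \left(\frac{1}{2 \left(19 - 1\right)} - -159\right) = 254 \left(\frac{1}{2 \cdot 18} + 159\right) = 254 \left(\frac{1}{2} \cdot \frac{1}{18} + 159\right) = 254 \left(\frac{1}{36} + 159\right) = 254 \cdot \frac{5725}{36} = \frac{727075}{18}$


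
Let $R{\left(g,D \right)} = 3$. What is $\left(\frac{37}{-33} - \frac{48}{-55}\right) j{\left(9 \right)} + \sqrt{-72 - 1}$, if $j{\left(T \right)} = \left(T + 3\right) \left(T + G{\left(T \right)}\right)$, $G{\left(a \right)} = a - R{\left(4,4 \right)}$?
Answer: $- \frac{492}{11} + i \sqrt{73} \approx -44.727 + 8.544 i$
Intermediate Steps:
$G{\left(a \right)} = -3 + a$ ($G{\left(a \right)} = a - 3 = -3 + a$)
$j{\left(T \right)} = \left(-3 + 2 T\right) \left(3 + T\right)$ ($j{\left(T \right)} = \left(T + 3\right) \left(T + \left(-3 + T\right)\right) = \left(3 + T\right) \left(-3 + 2 T\right) = \left(-3 + 2 T\right) \left(3 + T\right)$)
$\left(\frac{37}{-33} - \frac{48}{-55}\right) j{\left(9 \right)} + \sqrt{-72 - 1} = \left(\frac{37}{-33} - \frac{48}{-55}\right) \left(-9 + 2 \cdot 9^{2} + 3 \cdot 9\right) + \sqrt{-72 - 1} = \left(37 \left(- \frac{1}{33}\right) - - \frac{48}{55}\right) \left(-9 + 2 \cdot 81 + 27\right) + \sqrt{-73} = \left(- \frac{37}{33} + \frac{48}{55}\right) \left(-9 + 162 + 27\right) + i \sqrt{73} = \left(- \frac{41}{165}\right) 180 + i \sqrt{73} = - \frac{492}{11} + i \sqrt{73}$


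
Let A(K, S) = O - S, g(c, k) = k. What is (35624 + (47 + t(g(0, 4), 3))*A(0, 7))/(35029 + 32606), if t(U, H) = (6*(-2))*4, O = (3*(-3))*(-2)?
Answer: 1319/2505 ≈ 0.52655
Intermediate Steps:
O = 18 (O = -9*(-2) = 18)
t(U, H) = -48 (t(U, H) = -12*4 = -48)
A(K, S) = 18 - S
(35624 + (47 + t(g(0, 4), 3))*A(0, 7))/(35029 + 32606) = (35624 + (47 - 48)*(18 - 1*7))/(35029 + 32606) = (35624 - (18 - 7))/67635 = (35624 - 1*11)*(1/67635) = (35624 - 11)*(1/67635) = 35613*(1/67635) = 1319/2505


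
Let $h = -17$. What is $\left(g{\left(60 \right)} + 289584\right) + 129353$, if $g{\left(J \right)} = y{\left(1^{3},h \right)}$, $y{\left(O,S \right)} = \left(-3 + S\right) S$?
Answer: $419277$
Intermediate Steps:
$y{\left(O,S \right)} = S \left(-3 + S\right)$
$g{\left(J \right)} = 340$ ($g{\left(J \right)} = - 17 \left(-3 - 17\right) = \left(-17\right) \left(-20\right) = 340$)
$\left(g{\left(60 \right)} + 289584\right) + 129353 = \left(340 + 289584\right) + 129353 = 289924 + 129353 = 419277$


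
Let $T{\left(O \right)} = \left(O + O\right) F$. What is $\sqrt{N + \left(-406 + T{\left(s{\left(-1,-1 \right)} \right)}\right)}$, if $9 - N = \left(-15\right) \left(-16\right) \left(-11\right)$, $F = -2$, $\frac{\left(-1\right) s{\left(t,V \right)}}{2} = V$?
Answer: $\sqrt{2235} \approx 47.276$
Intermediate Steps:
$s{\left(t,V \right)} = - 2 V$
$N = 2649$ ($N = 9 - \left(-15\right) \left(-16\right) \left(-11\right) = 9 - 240 \left(-11\right) = 9 - -2640 = 9 + 2640 = 2649$)
$T{\left(O \right)} = - 4 O$ ($T{\left(O \right)} = \left(O + O\right) \left(-2\right) = 2 O \left(-2\right) = - 4 O$)
$\sqrt{N + \left(-406 + T{\left(s{\left(-1,-1 \right)} \right)}\right)} = \sqrt{2649 - \left(406 + 4 \left(\left(-2\right) \left(-1\right)\right)\right)} = \sqrt{2649 - 414} = \sqrt{2235}$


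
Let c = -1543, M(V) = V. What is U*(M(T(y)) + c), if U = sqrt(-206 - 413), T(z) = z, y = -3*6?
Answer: -1561*I*sqrt(619) ≈ -38837.0*I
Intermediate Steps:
y = -18
U = I*sqrt(619) (U = sqrt(-619) = I*sqrt(619) ≈ 24.88*I)
U*(M(T(y)) + c) = (I*sqrt(619))*(-18 - 1543) = (I*sqrt(619))*(-1561) = -1561*I*sqrt(619)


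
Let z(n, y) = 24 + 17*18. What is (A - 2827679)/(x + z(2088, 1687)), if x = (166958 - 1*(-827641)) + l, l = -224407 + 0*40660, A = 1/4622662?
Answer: -13071404261497/3561862769564 ≈ -3.6698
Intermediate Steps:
A = 1/4622662 ≈ 2.1633e-7
l = -224407 (l = -224407 + 0 = -224407)
x = 770192 (x = (166958 - 1*(-827641)) - 224407 = (166958 + 827641) - 224407 = 994599 - 224407 = 770192)
z(n, y) = 330 (z(n, y) = 24 + 306 = 330)
(A - 2827679)/(x + z(2088, 1687)) = (1/4622662 - 2827679)/(770192 + 330) = -13071404261497/4622662/770522 = -13071404261497/4622662*1/770522 = -13071404261497/3561862769564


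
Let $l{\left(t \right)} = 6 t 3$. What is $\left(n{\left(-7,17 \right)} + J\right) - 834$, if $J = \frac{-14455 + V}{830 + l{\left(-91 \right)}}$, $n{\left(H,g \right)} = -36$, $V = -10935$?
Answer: $- \frac{338785}{404} \approx -838.58$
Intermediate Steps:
$l{\left(t \right)} = 18 t$
$J = \frac{12695}{404}$ ($J = \frac{-14455 - 10935}{830 + 18 \left(-91\right)} = - \frac{25390}{830 - 1638} = - \frac{25390}{-808} = \left(-25390\right) \left(- \frac{1}{808}\right) = \frac{12695}{404} \approx 31.423$)
$\left(n{\left(-7,17 \right)} + J\right) - 834 = \left(-36 + \frac{12695}{404}\right) - 834 = - \frac{1849}{404} - 834 = - \frac{338785}{404}$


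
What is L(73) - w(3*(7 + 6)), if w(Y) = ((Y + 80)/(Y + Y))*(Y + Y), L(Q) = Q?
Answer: -46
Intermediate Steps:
w(Y) = 80 + Y (w(Y) = ((80 + Y)/((2*Y)))*(2*Y) = ((80 + Y)*(1/(2*Y)))*(2*Y) = ((80 + Y)/(2*Y))*(2*Y) = 80 + Y)
L(73) - w(3*(7 + 6)) = 73 - (80 + 3*(7 + 6)) = 73 - (80 + 3*13) = 73 - (80 + 39) = 73 - 1*119 = 73 - 119 = -46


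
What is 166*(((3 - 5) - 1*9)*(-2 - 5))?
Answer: 12782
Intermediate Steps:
166*(((3 - 5) - 1*9)*(-2 - 5)) = 166*((-2 - 9)*(-7)) = 166*(-11*(-7)) = 166*77 = 12782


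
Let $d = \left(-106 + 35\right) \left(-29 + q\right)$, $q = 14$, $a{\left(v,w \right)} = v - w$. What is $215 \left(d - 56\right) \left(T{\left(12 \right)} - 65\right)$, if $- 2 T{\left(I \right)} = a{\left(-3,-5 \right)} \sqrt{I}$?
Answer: $-14100775 - 433870 \sqrt{3} \approx -1.4852 \cdot 10^{7}$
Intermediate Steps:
$T{\left(I \right)} = - \sqrt{I}$ ($T{\left(I \right)} = - \frac{\left(-3 - -5\right) \sqrt{I}}{2} = - \frac{\left(-3 + 5\right) \sqrt{I}}{2} = - \frac{2 \sqrt{I}}{2} = - \sqrt{I}$)
$d = 1065$ ($d = \left(-106 + 35\right) \left(-29 + 14\right) = \left(-71\right) \left(-15\right) = 1065$)
$215 \left(d - 56\right) \left(T{\left(12 \right)} - 65\right) = 215 \left(1065 - 56\right) \left(- \sqrt{12} - 65\right) = 215 \cdot 1009 \left(- 2 \sqrt{3} - 65\right) = 215 \cdot 1009 \left(-65 - 2 \sqrt{3}\right) = 215 \left(-65585 - 2018 \sqrt{3}\right) = -14100775 - 433870 \sqrt{3}$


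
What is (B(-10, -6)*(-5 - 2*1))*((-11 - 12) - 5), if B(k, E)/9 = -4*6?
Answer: -42336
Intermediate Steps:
B(k, E) = -216 (B(k, E) = 9*(-4*6) = 9*(-24) = -216)
(B(-10, -6)*(-5 - 2*1))*((-11 - 12) - 5) = (-216*(-5 - 2*1))*((-11 - 12) - 5) = (-216*(-5 - 2))*(-23 - 5) = -216*(-7)*(-28) = 1512*(-28) = -42336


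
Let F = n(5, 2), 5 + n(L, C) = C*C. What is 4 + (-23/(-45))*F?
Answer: 157/45 ≈ 3.4889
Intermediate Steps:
n(L, C) = -5 + C² (n(L, C) = -5 + C*C = -5 + C²)
F = -1 (F = -5 + 2² = -5 + 4 = -1)
4 + (-23/(-45))*F = 4 - 23/(-45)*(-1) = 4 - 23*(-1/45)*(-1) = 4 + (23/45)*(-1) = 4 - 23/45 = 157/45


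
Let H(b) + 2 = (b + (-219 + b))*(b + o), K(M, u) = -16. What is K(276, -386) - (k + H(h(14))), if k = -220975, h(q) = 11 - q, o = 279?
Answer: 283061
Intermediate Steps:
H(b) = -2 + (-219 + 2*b)*(279 + b) (H(b) = -2 + (b + (-219 + b))*(b + 279) = -2 + (-219 + 2*b)*(279 + b))
K(276, -386) - (k + H(h(14))) = -16 - (-220975 + (-61103 + 2*(11 - 1*14)**2 + 339*(11 - 1*14))) = -16 - (-220975 + (-61103 + 2*(11 - 14)**2 + 339*(11 - 14))) = -16 - (-220975 + (-61103 + 2*(-3)**2 + 339*(-3))) = -16 - (-220975 + (-61103 + 2*9 - 1017)) = -16 - (-220975 + (-61103 + 18 - 1017)) = -16 - (-220975 - 62102) = -16 - 1*(-283077) = -16 + 283077 = 283061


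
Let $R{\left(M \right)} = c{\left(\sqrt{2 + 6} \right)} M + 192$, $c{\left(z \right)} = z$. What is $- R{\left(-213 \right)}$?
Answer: $-192 + 426 \sqrt{2} \approx 410.46$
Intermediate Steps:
$R{\left(M \right)} = 192 + 2 M \sqrt{2}$ ($R{\left(M \right)} = \sqrt{2 + 6} M + 192 = \sqrt{8} M + 192 = 2 \sqrt{2} M + 192 = 2 M \sqrt{2} + 192 = 192 + 2 M \sqrt{2}$)
$- R{\left(-213 \right)} = - (192 + 2 \left(-213\right) \sqrt{2}) = - (192 - 426 \sqrt{2}) = -192 + 426 \sqrt{2}$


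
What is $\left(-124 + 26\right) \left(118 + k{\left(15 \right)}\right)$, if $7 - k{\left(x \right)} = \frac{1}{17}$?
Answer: $- \frac{208152}{17} \approx -12244.0$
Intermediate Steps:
$k{\left(x \right)} = \frac{118}{17}$ ($k{\left(x \right)} = 7 - \frac{1}{17} = \frac{118}{17}$)
$\left(-124 + 26\right) \left(118 + k{\left(15 \right)}\right) = \left(-124 + 26\right) \left(118 + \frac{118}{17}\right) = \left(-98\right) \frac{2124}{17} = - \frac{208152}{17}$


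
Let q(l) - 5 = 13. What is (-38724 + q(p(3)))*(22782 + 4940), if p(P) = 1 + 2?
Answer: -1073007732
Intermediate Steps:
p(P) = 3
q(l) = 18 (q(l) = 5 + 13 = 18)
(-38724 + q(p(3)))*(22782 + 4940) = (-38724 + 18)*(22782 + 4940) = -38706*27722 = -1073007732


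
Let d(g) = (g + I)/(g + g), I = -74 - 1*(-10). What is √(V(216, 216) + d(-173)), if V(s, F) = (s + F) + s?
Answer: √77657970/346 ≈ 25.469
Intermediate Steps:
V(s, F) = F + 2*s (V(s, F) = (F + s) + s = F + 2*s)
I = -64 (I = -74 + 10 = -64)
d(g) = (-64 + g)/(2*g) (d(g) = (g - 64)/(g + g) = (-64 + g)/((2*g)) = (-64 + g)*(1/(2*g)) = (-64 + g)/(2*g))
√(V(216, 216) + d(-173)) = √((216 + 2*216) + (½)*(-64 - 173)/(-173)) = √((216 + 432) + (½)*(-1/173)*(-237)) = √(648 + 237/346) = √(224445/346) = √77657970/346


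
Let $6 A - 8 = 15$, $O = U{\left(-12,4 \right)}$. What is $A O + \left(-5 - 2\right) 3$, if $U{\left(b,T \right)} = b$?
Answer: $-67$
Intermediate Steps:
$O = -12$
$A = \frac{23}{6}$ ($A = \frac{4}{3} + \frac{1}{6} \cdot 15 = \frac{4}{3} + \frac{5}{2} = \frac{23}{6} \approx 3.8333$)
$A O + \left(-5 - 2\right) 3 = \frac{23}{6} \left(-12\right) + \left(-5 - 2\right) 3 = -46 - 21 = -67$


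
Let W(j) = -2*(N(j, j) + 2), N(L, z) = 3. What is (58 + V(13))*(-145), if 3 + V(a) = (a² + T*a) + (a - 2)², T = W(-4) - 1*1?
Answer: -29290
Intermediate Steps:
W(j) = -10 (W(j) = -2*(3 + 2) = -2*5 = -10)
T = -11 (T = -10 - 1*1 = -10 - 1 = -11)
V(a) = -3 + a² + (-2 + a)² - 11*a (V(a) = -3 + ((a² - 11*a) + (a - 2)²) = -3 + ((a² - 11*a) + (-2 + a)²) = -3 + (a² + (-2 + a)² - 11*a) = -3 + a² + (-2 + a)² - 11*a)
(58 + V(13))*(-145) = (58 + (1 - 15*13 + 2*13²))*(-145) = (58 + (1 - 195 + 2*169))*(-145) = (58 + (1 - 195 + 338))*(-145) = (58 + 144)*(-145) = 202*(-145) = -29290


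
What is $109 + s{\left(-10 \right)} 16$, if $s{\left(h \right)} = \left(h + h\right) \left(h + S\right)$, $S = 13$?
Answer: $-851$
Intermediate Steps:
$s{\left(h \right)} = 2 h \left(13 + h\right)$ ($s{\left(h \right)} = \left(h + h\right) \left(h + 13\right) = 2 h \left(13 + h\right)$)
$109 + s{\left(-10 \right)} 16 = 109 + 2 \left(-10\right) \left(13 - 10\right) 16 = 109 + 2 \left(-10\right) 3 \cdot 16 = 109 - 960 = -851$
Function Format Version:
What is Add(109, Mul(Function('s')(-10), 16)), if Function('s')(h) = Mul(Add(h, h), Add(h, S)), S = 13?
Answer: -851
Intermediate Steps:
Function('s')(h) = Mul(2, h, Add(13, h)) (Function('s')(h) = Mul(Add(h, h), Add(h, 13)) = Mul(Mul(2, h), Add(13, h)) = Mul(2, h, Add(13, h)))
Add(109, Mul(Function('s')(-10), 16)) = Add(109, Mul(Mul(2, -10, Add(13, -10)), 16)) = Add(109, Mul(Mul(2, -10, 3), 16)) = Add(109, Mul(-60, 16)) = Add(109, -960) = -851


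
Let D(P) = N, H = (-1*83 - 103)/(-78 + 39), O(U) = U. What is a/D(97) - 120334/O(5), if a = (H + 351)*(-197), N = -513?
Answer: -797951821/33345 ≈ -23930.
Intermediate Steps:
H = 62/13 (H = (-83 - 103)/(-39) = -186*(-1/39) = 62/13 ≈ 4.7692)
D(P) = -513
a = -911125/13 (a = (62/13 + 351)*(-197) = (4625/13)*(-197) = -911125/13 ≈ -70087.)
a/D(97) - 120334/O(5) = -911125/13/(-513) - 120334/5 = -911125/13*(-1/513) - 120334*1/5 = 911125/6669 - 120334/5 = -797951821/33345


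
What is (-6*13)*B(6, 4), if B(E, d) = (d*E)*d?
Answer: -7488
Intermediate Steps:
B(E, d) = E*d² (B(E, d) = (E*d)*d = E*d²)
(-6*13)*B(6, 4) = (-6*13)*(6*4²) = -468*16 = -78*96 = -7488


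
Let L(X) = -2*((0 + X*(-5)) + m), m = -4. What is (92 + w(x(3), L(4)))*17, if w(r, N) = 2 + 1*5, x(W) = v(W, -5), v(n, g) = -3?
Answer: 1683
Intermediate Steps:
x(W) = -3
L(X) = 8 + 10*X (L(X) = -2*((0 + X*(-5)) - 4) = -2*((0 - 5*X) - 4) = -2*(-5*X - 4) = -2*(-4 - 5*X) = 8 + 10*X)
w(r, N) = 7 (w(r, N) = 2 + 5 = 7)
(92 + w(x(3), L(4)))*17 = (92 + 7)*17 = 99*17 = 1683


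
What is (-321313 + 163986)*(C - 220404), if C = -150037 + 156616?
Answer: 33640445775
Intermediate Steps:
C = 6579
(-321313 + 163986)*(C - 220404) = (-321313 + 163986)*(6579 - 220404) = -157327*(-213825) = 33640445775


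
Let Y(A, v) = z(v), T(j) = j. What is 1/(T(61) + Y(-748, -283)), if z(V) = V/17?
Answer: 17/754 ≈ 0.022546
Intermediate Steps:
z(V) = V/17 (z(V) = V*(1/17) = V/17)
Y(A, v) = v/17
1/(T(61) + Y(-748, -283)) = 1/(61 + (1/17)*(-283)) = 1/(61 - 283/17) = 1/(754/17) = 17/754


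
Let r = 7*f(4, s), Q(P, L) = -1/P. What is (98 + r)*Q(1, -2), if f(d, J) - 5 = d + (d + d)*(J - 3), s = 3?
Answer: -161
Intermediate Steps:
f(d, J) = 5 + d + 2*d*(-3 + J) (f(d, J) = 5 + (d + (d + d)*(J - 3)) = 5 + (d + (2*d)*(-3 + J)) = 5 + (d + 2*d*(-3 + J)) = 5 + d + 2*d*(-3 + J))
r = 63 (r = 7*(5 - 5*4 + 2*3*4) = 7*(5 - 20 + 24) = 7*9 = 63)
(98 + r)*Q(1, -2) = (98 + 63)*(-1/1) = 161*(-1*1) = 161*(-1) = -161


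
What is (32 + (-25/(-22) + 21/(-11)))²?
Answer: 471969/484 ≈ 975.14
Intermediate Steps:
(32 + (-25/(-22) + 21/(-11)))² = (32 + (-25*(-1/22) + 21*(-1/11)))² = (32 + (25/22 - 21/11))² = (32 - 17/22)² = (687/22)² = 471969/484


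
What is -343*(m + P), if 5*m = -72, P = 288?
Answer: -469224/5 ≈ -93845.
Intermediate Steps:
m = -72/5 (m = (⅕)*(-72) = -72/5 ≈ -14.400)
-343*(m + P) = -343*(-72/5 + 288) = -343*1368/5 = -469224/5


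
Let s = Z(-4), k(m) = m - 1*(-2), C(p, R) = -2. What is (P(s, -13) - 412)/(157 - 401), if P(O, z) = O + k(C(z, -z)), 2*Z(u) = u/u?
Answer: 823/488 ≈ 1.6865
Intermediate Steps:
Z(u) = 1/2 (Z(u) = (u/u)/2 = (1/2)*1 = 1/2)
k(m) = 2 + m (k(m) = m + 2 = 2 + m)
s = 1/2 ≈ 0.50000
P(O, z) = O (P(O, z) = O + (2 - 2) = O + 0 = O)
(P(s, -13) - 412)/(157 - 401) = (1/2 - 412)/(157 - 401) = -823/2/(-244) = -823/2*(-1/244) = 823/488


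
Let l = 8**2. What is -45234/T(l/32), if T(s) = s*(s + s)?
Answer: -22617/4 ≈ -5654.3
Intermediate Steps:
l = 64
T(s) = 2*s**2 (T(s) = s*(2*s) = 2*s**2)
-45234/T(l/32) = -45234/(2*(64/32)**2) = -45234/(2*(64*(1/32))**2) = -45234/(2*2**2) = -45234/(2*4) = -45234/8 = -45234*1/8 = -22617/4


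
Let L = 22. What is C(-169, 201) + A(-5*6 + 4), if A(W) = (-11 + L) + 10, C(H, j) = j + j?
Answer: 423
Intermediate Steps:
C(H, j) = 2*j
A(W) = 21 (A(W) = (-11 + 22) + 10 = 11 + 10 = 21)
C(-169, 201) + A(-5*6 + 4) = 2*201 + 21 = 402 + 21 = 423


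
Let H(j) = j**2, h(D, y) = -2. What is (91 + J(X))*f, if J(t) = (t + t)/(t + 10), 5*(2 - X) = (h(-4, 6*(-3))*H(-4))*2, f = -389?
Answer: -1111762/31 ≈ -35863.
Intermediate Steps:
X = 74/5 (X = 2 - (-2*(-4)**2)*2/5 = 2 - (-2*16)*2/5 = 2 - (-32)*2/5 = 2 - 1/5*(-64) = 2 + 64/5 = 74/5 ≈ 14.800)
J(t) = 2*t/(10 + t) (J(t) = (2*t)/(10 + t) = 2*t/(10 + t))
(91 + J(X))*f = (91 + 2*(74/5)/(10 + 74/5))*(-389) = (91 + 2*(74/5)/(124/5))*(-389) = (91 + 2*(74/5)*(5/124))*(-389) = (91 + 37/31)*(-389) = (2858/31)*(-389) = -1111762/31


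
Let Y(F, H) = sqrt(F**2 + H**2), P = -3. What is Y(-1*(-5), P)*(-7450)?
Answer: -7450*sqrt(34) ≈ -43441.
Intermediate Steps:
Y(-1*(-5), P)*(-7450) = sqrt((-1*(-5))**2 + (-3)**2)*(-7450) = sqrt(5**2 + 9)*(-7450) = sqrt(25 + 9)*(-7450) = sqrt(34)*(-7450) = -7450*sqrt(34)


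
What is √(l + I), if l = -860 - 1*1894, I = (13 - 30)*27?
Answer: 3*I*√357 ≈ 56.683*I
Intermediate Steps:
I = -459 (I = -17*27 = -459)
l = -2754 (l = -860 - 1894 = -2754)
√(l + I) = √(-2754 - 459) = √(-3213) = 3*I*√357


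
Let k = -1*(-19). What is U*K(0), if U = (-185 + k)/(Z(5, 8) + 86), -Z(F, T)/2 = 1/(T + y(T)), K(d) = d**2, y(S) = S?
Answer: 0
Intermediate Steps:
k = 19
Z(F, T) = -1/T (Z(F, T) = -2/(T + T) = -2*1/(2*T) = -1/T)
U = -1328/687 (U = (-185 + 19)/(-1/8 + 86) = -166/(-1*1/8 + 86) = -166/(-1/8 + 86) = -166/687/8 = -166*8/687 = -1328/687 ≈ -1.9330)
U*K(0) = -1328/687*0**2 = -1328/687*0 = 0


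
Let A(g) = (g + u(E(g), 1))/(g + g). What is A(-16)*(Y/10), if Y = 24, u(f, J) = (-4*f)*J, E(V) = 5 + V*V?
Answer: 159/2 ≈ 79.500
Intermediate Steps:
E(V) = 5 + V²
u(f, J) = -4*J*f
A(g) = (-20 + g - 4*g²)/(2*g) (A(g) = (g - 4*1*(5 + g²))/(g + g) = (g + (-20 - 4*g²))/((2*g)) = (-20 + g - 4*g²)*(1/(2*g)) = (-20 + g - 4*g²)/(2*g))
A(-16)*(Y/10) = (½ - 10/(-16) - 2*(-16))*(24/10) = (½ - 10*(-1/16) + 32)*(24*(⅒)) = (½ + 5/8 + 32)*(12/5) = (265/8)*(12/5) = 159/2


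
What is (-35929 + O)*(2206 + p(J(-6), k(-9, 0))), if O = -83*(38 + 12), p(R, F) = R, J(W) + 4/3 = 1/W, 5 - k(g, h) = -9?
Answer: -176708311/2 ≈ -8.8354e+7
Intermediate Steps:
k(g, h) = 14 (k(g, h) = 5 - 1*(-9) = 5 + 9 = 14)
J(W) = -4/3 + 1/W
O = -4150 (O = -83*50 = -4150)
(-35929 + O)*(2206 + p(J(-6), k(-9, 0))) = (-35929 - 4150)*(2206 + (-4/3 + 1/(-6))) = -40079*(2206 + (-4/3 - ⅙)) = -40079*(2206 - 3/2) = -40079*4409/2 = -176708311/2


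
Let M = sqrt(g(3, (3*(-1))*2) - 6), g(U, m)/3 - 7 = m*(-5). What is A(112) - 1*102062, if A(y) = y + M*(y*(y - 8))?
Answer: -101950 + 11648*sqrt(105) ≈ 17406.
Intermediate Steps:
g(U, m) = 21 - 15*m (g(U, m) = 21 + 3*(m*(-5)) = 21 + 3*(-5*m) = 21 - 15*m)
M = sqrt(105) (M = sqrt((21 - 15*3*(-1)*2) - 6) = sqrt((21 - (-45)*2) - 6) = sqrt((21 - 15*(-6)) - 6) = sqrt((21 + 90) - 6) = sqrt(111 - 6) = sqrt(105) ≈ 10.247)
A(y) = y + y*sqrt(105)*(-8 + y) (A(y) = y + sqrt(105)*(y*(y - 8)) = y + sqrt(105)*(y*(-8 + y)) = y + y*sqrt(105)*(-8 + y))
A(112) - 1*102062 = 112*(1 - 8*sqrt(105) + 112*sqrt(105)) - 1*102062 = 112*(1 + 104*sqrt(105)) - 102062 = (112 + 11648*sqrt(105)) - 102062 = -101950 + 11648*sqrt(105)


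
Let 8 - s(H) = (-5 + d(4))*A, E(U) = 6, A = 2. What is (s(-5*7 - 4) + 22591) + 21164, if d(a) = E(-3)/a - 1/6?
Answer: 131311/3 ≈ 43770.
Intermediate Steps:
d(a) = -⅙ + 6/a (d(a) = 6/a - 1/6 = 6/a - 1*⅙ = 6/a - ⅙ = -⅙ + 6/a)
s(H) = 46/3 (s(H) = 8 - (-5 + (⅙)*(36 - 1*4)/4)*2 = 8 - (-5 + (⅙)*(¼)*(36 - 4))*2 = 8 - (-5 + (⅙)*(¼)*32)*2 = 8 - (-5 + 4/3)*2 = 8 - (-11)*2/3 = 8 - 1*(-22/3) = 8 + 22/3 = 46/3)
(s(-5*7 - 4) + 22591) + 21164 = (46/3 + 22591) + 21164 = 67819/3 + 21164 = 131311/3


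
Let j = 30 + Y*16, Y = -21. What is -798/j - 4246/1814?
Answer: 12358/46257 ≈ 0.26716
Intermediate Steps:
j = -306 (j = 30 - 21*16 = 30 - 336 = -306)
-798/j - 4246/1814 = -798/(-306) - 4246/1814 = -798*(-1/306) - 4246*1/1814 = 133/51 - 2123/907 = 12358/46257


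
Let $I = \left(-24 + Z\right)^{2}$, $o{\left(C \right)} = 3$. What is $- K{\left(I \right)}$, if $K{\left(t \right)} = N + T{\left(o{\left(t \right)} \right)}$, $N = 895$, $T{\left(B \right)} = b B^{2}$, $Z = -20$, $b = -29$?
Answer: $-634$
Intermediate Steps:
$T{\left(B \right)} = - 29 B^{2}$
$I = 1936$ ($I = \left(-24 - 20\right)^{2} = \left(-44\right)^{2} = 1936$)
$K{\left(t \right)} = 634$ ($K{\left(t \right)} = 895 - 29 \cdot 3^{2} = 895 - 261 = 634$)
$- K{\left(I \right)} = \left(-1\right) 634 = -634$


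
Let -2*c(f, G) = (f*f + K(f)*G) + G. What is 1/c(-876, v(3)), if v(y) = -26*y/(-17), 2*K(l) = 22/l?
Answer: -4964/1904638477 ≈ -2.6063e-6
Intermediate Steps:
K(l) = 11/l (K(l) = (22/l)/2 = 11/l)
v(y) = 26*y/17 (v(y) = -26*y*(-1/17) = 26*y/17)
c(f, G) = -G/2 - f**2/2 - 11*G/(2*f) (c(f, G) = -((f*f + (11/f)*G) + G)/2 = -((f**2 + 11*G/f) + G)/2 = -(G + f**2 + 11*G/f)/2 = -G/2 - f**2/2 - 11*G/(2*f))
1/c(-876, v(3)) = 1/((1/2)*(-286*3/17 - 876*(-26*3/17 - 1*(-876)**2))/(-876)) = 1/((1/2)*(-1/876)*(-11*78/17 - 876*(-1*78/17 - 1*767376))) = 1/((1/2)*(-1/876)*(-858/17 - 876*(-78/17 - 767376))) = 1/((1/2)*(-1/876)*(-858/17 - 876*(-13045470/17))) = 1/((1/2)*(-1/876)*(-858/17 + 11427831720/17)) = 1/((1/2)*(-1/876)*(11427830862/17)) = 1/(-1904638477/4964) = -4964/1904638477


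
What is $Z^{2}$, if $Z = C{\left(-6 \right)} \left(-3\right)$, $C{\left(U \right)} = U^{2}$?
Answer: $11664$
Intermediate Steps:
$Z = -108$ ($Z = \left(-6\right)^{2} \left(-3\right) = 36 \left(-3\right) = -108$)
$Z^{2} = \left(-108\right)^{2} = 11664$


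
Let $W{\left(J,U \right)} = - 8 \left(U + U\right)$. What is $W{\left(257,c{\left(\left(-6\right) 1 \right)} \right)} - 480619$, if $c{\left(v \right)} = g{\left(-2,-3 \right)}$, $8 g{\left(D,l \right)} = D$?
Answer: $-480615$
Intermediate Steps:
$g{\left(D,l \right)} = \frac{D}{8}$
$c{\left(v \right)} = - \frac{1}{4}$ ($c{\left(v \right)} = \frac{1}{8} \left(-2\right) = - \frac{1}{4}$)
$W{\left(J,U \right)} = - 16 U$ ($W{\left(J,U \right)} = - 8 \cdot 2 U = - 16 U$)
$W{\left(257,c{\left(\left(-6\right) 1 \right)} \right)} - 480619 = \left(-16\right) \left(- \frac{1}{4}\right) - 480619 = 4 - 480619 = -480615$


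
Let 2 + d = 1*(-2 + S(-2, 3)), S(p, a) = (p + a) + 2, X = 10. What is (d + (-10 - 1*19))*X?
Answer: -300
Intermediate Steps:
S(p, a) = 2 + a + p (S(p, a) = (a + p) + 2 = 2 + a + p)
d = -1 (d = -2 + 1*(-2 + (2 + 3 - 2)) = -2 + 1*(-2 + 3) = -2 + 1*1 = -2 + 1 = -1)
(d + (-10 - 1*19))*X = (-1 + (-10 - 1*19))*10 = (-1 + (-10 - 19))*10 = (-1 - 29)*10 = -30*10 = -300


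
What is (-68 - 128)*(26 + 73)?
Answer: -19404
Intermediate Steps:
(-68 - 128)*(26 + 73) = -196*99 = -19404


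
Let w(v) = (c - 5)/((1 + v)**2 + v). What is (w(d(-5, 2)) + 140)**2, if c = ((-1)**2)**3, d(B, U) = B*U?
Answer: 98724096/5041 ≈ 19584.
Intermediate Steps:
c = 1 (c = 1**3 = 1)
w(v) = -4/(v + (1 + v)**2) (w(v) = (1 - 5)/((1 + v)**2 + v) = -4/(v + (1 + v)**2))
(w(d(-5, 2)) + 140)**2 = (-4/(-5*2 + (1 - 5*2)**2) + 140)**2 = (-4/(-10 + (1 - 10)**2) + 140)**2 = (-4/(-10 + (-9)**2) + 140)**2 = (-4/(-10 + 81) + 140)**2 = (-4/71 + 140)**2 = (9936/71)**2 = 98724096/5041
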